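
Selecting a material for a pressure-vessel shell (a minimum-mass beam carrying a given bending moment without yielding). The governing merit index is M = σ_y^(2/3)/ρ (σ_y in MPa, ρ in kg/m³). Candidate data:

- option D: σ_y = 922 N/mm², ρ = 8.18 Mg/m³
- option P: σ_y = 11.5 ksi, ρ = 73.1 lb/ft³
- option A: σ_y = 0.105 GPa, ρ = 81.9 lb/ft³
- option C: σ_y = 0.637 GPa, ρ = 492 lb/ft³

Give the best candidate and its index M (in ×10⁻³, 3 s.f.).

Putting every candidate on a common basis:
  option D: σ_y = 922.0 MPa, ρ = 8180 kg/m³
  option P: σ_y = 79.29 MPa, ρ = 1171 kg/m³
  option A: σ_y = 105.0 MPa, ρ = 1312 kg/m³
  option C: σ_y = 637.0 MPa, ρ = 7881 kg/m³
  option A: M = 17.0×10⁻³
  option P: M = 15.8×10⁻³
  option D: M = 11.6×10⁻³
  option C: M = 9.39×10⁻³
Highest index: option A.

option A, M = 17.0×10⁻³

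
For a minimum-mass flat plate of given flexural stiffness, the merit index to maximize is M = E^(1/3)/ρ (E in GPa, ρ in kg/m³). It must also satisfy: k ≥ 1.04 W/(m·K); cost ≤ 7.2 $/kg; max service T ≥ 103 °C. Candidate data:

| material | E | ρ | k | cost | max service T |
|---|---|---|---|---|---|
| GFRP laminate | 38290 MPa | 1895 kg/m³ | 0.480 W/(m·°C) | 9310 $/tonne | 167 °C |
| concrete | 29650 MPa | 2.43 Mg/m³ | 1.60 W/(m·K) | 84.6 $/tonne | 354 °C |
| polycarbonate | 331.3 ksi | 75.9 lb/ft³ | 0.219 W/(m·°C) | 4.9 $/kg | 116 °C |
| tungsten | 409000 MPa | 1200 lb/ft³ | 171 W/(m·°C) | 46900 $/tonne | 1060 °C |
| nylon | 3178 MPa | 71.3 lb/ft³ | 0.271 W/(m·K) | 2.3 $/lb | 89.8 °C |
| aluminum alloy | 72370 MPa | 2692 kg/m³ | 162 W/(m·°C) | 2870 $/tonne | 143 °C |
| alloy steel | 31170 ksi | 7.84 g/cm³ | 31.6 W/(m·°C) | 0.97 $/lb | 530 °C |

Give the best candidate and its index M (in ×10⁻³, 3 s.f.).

Screen on constraints: k ≥ 1.04 W/(m·K); cost ≤ 7.2 $/kg; max service T ≥ 103 °C. Survivors: concrete, aluminum alloy, alloy steel.
In SI units:
  concrete: E = 29.65 GPa, ρ = 2430 kg/m³
  aluminum alloy: E = 72.37 GPa, ρ = 2692 kg/m³
  alloy steel: E = 214.9 GPa, ρ = 7840 kg/m³
  aluminum alloy: M = 1.55×10⁻³
  concrete: M = 1.27×10⁻³
  alloy steel: M = 0.764×10⁻³
Aluminum alloy has the largest M.

aluminum alloy, M = 1.55×10⁻³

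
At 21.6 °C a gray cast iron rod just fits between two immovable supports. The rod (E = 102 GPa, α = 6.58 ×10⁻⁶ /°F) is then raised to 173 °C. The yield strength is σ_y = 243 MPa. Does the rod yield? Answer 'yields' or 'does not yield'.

α = 6.58×10⁻⁶/°F × 9/5 = 11.8×10⁻⁶/K.
ΔT = 151.4 K. Constrained thermal stress σ = E·α·ΔT = 102.0×10³ MPa × 11.8×10⁻⁶ × 151.4 = 183 MPa (compressive).
Compare to σ_y = 243 MPa: σ < σ_y, so it does not yield.

does not yield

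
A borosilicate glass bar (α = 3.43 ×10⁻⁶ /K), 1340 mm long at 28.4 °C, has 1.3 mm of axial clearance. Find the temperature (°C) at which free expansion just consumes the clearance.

α·L₀·ΔT = 1.3 mm ⇒ ΔT = 1.3 / (3.43×10⁻⁶ × 1340.0) = 282.8 K.
T = 28.4 + 282.8 = 311.2 °C.

311 °C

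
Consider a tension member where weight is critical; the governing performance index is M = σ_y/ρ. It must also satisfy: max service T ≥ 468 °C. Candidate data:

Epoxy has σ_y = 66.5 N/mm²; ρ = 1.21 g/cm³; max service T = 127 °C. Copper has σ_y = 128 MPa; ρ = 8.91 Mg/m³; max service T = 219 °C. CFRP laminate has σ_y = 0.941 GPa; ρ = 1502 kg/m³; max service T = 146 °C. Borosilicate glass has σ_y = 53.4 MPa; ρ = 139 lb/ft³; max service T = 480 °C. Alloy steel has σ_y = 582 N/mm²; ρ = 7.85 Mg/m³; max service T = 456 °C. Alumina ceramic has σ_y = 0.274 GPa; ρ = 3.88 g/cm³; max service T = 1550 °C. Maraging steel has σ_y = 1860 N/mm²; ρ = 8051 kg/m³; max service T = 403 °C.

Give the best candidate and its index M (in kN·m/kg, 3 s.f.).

Screen on constraints: max service T ≥ 468 °C. Survivors: borosilicate glass, alumina ceramic.
After converting to SI:
  borosilicate glass: σ_y = 53.40 MPa, ρ = 2227 kg/m³
  alumina ceramic: σ_y = 274.0 MPa, ρ = 3880 kg/m³
  alumina ceramic: M = 70.6 kN·m/kg
  borosilicate glass: M = 24.0 kN·m/kg
Highest index: alumina ceramic.

alumina ceramic, M = 70.6 kN·m/kg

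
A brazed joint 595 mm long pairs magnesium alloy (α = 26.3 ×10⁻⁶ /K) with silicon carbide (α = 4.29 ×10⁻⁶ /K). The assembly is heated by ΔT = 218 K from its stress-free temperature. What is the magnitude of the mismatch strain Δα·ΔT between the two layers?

Δα = |26.3 − 4.29|×10⁻⁶/K = 22.0×10⁻⁶/K.
Mismatch strain = Δα·ΔT = 22.0×10⁻⁶ × 218.0 = 4.80×10⁻³.

4.80×10⁻³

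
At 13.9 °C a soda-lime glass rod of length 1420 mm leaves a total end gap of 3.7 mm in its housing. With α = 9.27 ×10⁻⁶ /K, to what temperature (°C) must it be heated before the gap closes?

α·L₀·ΔT = 3.7 mm ⇒ ΔT = 3.7 / (9.27×10⁻⁶ × 1420.0) = 281.1 K.
T = 13.9 + 281.1 = 295.0 °C.

295 °C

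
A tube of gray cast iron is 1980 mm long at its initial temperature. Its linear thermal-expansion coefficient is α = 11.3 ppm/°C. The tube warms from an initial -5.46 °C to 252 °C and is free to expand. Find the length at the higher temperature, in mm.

1985.8 mm

ΔT = 252 − (-5.46) = 257.5 K.
ΔL = α·L₀·ΔT = 11.3×10⁻⁶ × 1980 mm × 257.5 K = 5.76 mm.
L = L₀ + ΔL = 1980 + 5.76 = 1985.8 mm.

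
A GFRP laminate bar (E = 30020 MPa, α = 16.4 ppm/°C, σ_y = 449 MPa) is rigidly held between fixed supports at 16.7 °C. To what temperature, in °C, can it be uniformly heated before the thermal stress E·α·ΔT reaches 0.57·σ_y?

537 °C

E = 30020 MPa = 30.02 GPa.
E·α·ΔT = 255.9 MPa ⇒ ΔT = 255.9 / (30.02×10³ × 16.4×10⁻⁶) = 519.8 K.
T = 16.7 + 519.8 = 536.5 °C.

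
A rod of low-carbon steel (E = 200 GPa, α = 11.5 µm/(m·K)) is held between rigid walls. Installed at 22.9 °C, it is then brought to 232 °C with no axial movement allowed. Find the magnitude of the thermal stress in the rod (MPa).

481 MPa

ΔT = 209.1 K. Constrained thermal stress σ = E·α·ΔT = 200.0×10³ MPa × 11.5×10⁻⁶ × 209.1 = 481 MPa (compressive).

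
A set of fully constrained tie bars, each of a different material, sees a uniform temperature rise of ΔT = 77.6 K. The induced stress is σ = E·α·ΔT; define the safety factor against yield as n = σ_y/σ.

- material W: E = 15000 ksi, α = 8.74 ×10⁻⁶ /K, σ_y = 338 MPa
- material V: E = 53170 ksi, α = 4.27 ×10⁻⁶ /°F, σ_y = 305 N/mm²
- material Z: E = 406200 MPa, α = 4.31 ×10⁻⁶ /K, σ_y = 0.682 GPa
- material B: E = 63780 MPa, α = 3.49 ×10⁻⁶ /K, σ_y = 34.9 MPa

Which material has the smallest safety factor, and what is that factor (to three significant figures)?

material V, n = 1.39

Converting E to GPa, α to ×10⁻⁶/K, σ_y to MPa, then σ and n for each:
  material W: E = 103.4, α = 8.74, σ_y = 338.0 → σ = 70.1 MPa, n = 4.82
  material V: E = 366.6, α = 7.69, σ_y = 305.0 → σ = 219 MPa, n = 1.39
  material Z: E = 406.2, α = 4.31, σ_y = 682.0 → σ = 136 MPa, n = 5.02
  material B: E = 63.78, α = 3.49, σ_y = 34.90 → σ = 17.3 MPa, n = 2.02
Material V has the lowest safety factor, n = 1.39.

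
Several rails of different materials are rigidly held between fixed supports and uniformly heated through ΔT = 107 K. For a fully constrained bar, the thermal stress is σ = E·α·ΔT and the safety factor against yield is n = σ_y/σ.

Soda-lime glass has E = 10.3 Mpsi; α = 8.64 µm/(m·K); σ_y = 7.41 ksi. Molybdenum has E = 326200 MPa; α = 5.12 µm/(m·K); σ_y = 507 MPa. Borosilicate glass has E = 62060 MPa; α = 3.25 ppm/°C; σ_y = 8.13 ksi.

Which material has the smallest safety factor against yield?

With everything in SI (GPa, ×10⁻⁶/K, MPa):
  soda-lime glass: E = 71.02, α = 8.64, σ_y = 51.09 → σ = 65.7 MPa, n = 0.778
  molybdenum: E = 326.2, α = 5.12, σ_y = 507.0 → σ = 179 MPa, n = 2.84
  borosilicate glass: E = 62.06, α = 3.25, σ_y = 56.05 → σ = 21.6 MPa, n = 2.60
Soda-lime glass has the lowest safety factor, n = 0.778.

soda-lime glass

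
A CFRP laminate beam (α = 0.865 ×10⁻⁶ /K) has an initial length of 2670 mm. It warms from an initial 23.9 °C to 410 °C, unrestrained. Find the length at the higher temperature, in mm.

2670.9 mm

ΔT = 410 − 23.9 = 386.1 K.
ΔL = α·L₀·ΔT = 0.865×10⁻⁶ × 2670 mm × 386.1 K = 0.892 mm.
L = L₀ + ΔL = 2670 + 0.892 = 2670.9 mm.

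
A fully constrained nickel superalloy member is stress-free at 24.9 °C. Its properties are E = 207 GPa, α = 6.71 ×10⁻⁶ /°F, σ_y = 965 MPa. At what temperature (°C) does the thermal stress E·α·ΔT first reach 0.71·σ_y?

α = 6.71×10⁻⁶/°F × 9/5 = 12.1×10⁻⁶/K.
E·α·ΔT = 685.1 MPa ⇒ ΔT = 685.1 / (207.0×10³ × 12.1×10⁻⁶) = 274.0 K.
T = 24.9 + 274.0 = 298.9 °C.

299 °C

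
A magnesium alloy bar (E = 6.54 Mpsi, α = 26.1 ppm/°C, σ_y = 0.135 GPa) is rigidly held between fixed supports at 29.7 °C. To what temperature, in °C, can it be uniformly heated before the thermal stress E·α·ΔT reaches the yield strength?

E = 6.54 Mpsi = 45.09 GPa.
σ_y = 0.135 GPa = 135.0 MPa.
E·α·ΔT = 135.0 MPa ⇒ ΔT = 135.0 / (45.09×10³ × 26.1×10⁻⁶) = 114.7 K.
T = 29.7 + 114.7 = 144.4 °C.

144 °C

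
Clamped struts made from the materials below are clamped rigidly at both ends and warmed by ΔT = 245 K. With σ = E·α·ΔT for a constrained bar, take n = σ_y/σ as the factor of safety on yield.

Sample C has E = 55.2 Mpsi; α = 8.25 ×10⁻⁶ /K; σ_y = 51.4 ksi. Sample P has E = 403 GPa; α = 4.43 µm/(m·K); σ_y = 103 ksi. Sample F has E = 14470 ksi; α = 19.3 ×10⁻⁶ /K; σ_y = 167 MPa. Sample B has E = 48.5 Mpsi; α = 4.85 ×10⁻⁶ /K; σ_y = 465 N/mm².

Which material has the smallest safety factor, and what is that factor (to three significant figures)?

In consistent units (E in GPa, α in ×10⁻⁶/K, σ_y in MPa):
  sample C: E = 380.6, α = 8.25, σ_y = 354.4 → σ = 769 MPa, n = 0.461
  sample P: E = 403.0, α = 4.43, σ_y = 710.2 → σ = 437 MPa, n = 1.62
  sample F: E = 99.77, α = 19.3, σ_y = 167.0 → σ = 472 MPa, n = 0.354
  sample B: E = 334.4, α = 4.85, σ_y = 465.0 → σ = 397 MPa, n = 1.17
Sample F has the lowest safety factor, n = 0.354.

sample F, n = 0.354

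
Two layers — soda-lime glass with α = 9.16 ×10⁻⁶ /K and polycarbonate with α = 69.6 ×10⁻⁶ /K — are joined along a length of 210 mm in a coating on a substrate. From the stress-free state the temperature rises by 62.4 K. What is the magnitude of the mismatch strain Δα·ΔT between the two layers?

Δα = |9.16 − 69.6|×10⁻⁶/K = 60.4×10⁻⁶/K.
Mismatch strain = Δα·ΔT = 60.4×10⁻⁶ × 62.4 = 3.77×10⁻³.

3.77×10⁻³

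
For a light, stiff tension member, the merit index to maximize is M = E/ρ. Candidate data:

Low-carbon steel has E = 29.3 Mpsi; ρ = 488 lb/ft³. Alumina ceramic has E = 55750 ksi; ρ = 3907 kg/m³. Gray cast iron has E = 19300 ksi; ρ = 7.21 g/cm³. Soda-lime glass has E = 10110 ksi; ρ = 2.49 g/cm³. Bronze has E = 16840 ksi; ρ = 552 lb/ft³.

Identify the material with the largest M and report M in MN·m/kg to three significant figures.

alumina ceramic, M = 98.4 MN·m/kg

Convert each candidate to consistent units, then evaluate M:
  low-carbon steel: E = 202.0 GPa, ρ = 7817 kg/m³
  alumina ceramic: E = 384.4 GPa, ρ = 3907 kg/m³
  gray cast iron: E = 133.1 GPa, ρ = 7210 kg/m³
  soda-lime glass: E = 69.71 GPa, ρ = 2490 kg/m³
  bronze: E = 116.1 GPa, ρ = 8842 kg/m³
  alumina ceramic: M = 98.4 MN·m/kg
  soda-lime glass: M = 28.0 MN·m/kg
  low-carbon steel: M = 25.8 MN·m/kg
  gray cast iron: M = 18.5 MN·m/kg
  bronze: M = 13.1 MN·m/kg
Alumina ceramic ranks first.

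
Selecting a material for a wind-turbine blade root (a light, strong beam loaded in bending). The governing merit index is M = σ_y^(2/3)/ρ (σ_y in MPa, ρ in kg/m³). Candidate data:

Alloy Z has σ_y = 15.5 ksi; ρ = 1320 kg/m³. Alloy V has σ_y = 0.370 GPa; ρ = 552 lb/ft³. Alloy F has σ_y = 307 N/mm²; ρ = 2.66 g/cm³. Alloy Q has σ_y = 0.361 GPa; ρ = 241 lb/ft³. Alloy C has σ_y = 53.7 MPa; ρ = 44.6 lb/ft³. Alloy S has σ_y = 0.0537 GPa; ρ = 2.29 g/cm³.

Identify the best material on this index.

alloy C

After converting to SI:
  alloy Z: σ_y = 106.9 MPa, ρ = 1320 kg/m³
  alloy V: σ_y = 370.0 MPa, ρ = 8842 kg/m³
  alloy F: σ_y = 307.0 MPa, ρ = 2660 kg/m³
  alloy Q: σ_y = 361.0 MPa, ρ = 3860 kg/m³
  alloy C: σ_y = 53.70 MPa, ρ = 714.4 kg/m³
  alloy S: σ_y = 53.70 MPa, ρ = 2290 kg/m³
  alloy C: M = 19.9×10⁻³
  alloy F: M = 17.1×10⁻³
  alloy Z: M = 17.1×10⁻³
  alloy Q: M = 13.1×10⁻³
  alloy S: M = 6.22×10⁻³
  alloy V: M = 5.83×10⁻³
Alloy C ranks first.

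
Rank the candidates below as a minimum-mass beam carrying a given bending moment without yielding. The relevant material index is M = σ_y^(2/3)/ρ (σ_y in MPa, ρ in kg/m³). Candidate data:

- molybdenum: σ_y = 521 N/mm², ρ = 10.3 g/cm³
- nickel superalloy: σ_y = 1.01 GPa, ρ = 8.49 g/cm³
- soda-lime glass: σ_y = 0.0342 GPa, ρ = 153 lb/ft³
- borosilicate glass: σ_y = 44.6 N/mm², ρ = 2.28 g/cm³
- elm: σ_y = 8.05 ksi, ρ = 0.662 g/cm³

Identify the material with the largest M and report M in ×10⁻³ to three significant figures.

elm, M = 22.0×10⁻³

After converting to SI:
  molybdenum: σ_y = 521.0 MPa, ρ = 10300 kg/m³
  nickel superalloy: σ_y = 1010 MPa, ρ = 8490 kg/m³
  soda-lime glass: σ_y = 34.20 MPa, ρ = 2451 kg/m³
  borosilicate glass: σ_y = 44.60 MPa, ρ = 2280 kg/m³
  elm: σ_y = 55.50 MPa, ρ = 662.0 kg/m³
  elm: M = 22.0×10⁻³
  nickel superalloy: M = 11.9×10⁻³
  molybdenum: M = 6.29×10⁻³
  borosilicate glass: M = 5.52×10⁻³
  soda-lime glass: M = 4.30×10⁻³
Elm has the largest M.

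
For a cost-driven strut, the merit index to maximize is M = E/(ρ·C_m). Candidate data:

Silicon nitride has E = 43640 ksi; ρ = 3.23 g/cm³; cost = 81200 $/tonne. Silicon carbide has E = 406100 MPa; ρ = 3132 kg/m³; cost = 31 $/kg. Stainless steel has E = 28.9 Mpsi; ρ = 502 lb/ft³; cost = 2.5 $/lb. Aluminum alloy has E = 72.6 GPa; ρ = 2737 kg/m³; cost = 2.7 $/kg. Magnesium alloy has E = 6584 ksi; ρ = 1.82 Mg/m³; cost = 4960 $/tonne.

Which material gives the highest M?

After converting to SI:
  silicon nitride: E = 300.9 GPa, ρ = 3230 kg/m³, cost = 81.20 $/kg
  silicon carbide: E = 406.1 GPa, ρ = 3132 kg/m³, cost = 31.00 $/kg
  stainless steel: E = 199.3 GPa, ρ = 8041 kg/m³, cost = 5.511 $/kg
  aluminum alloy: E = 72.60 GPa, ρ = 2737 kg/m³, cost = 2.700 $/kg
  magnesium alloy: E = 45.40 GPa, ρ = 1820 kg/m³, cost = 4.960 $/kg
  aluminum alloy: M = 9.82 MN·m per $
  magnesium alloy: M = 5.03 MN·m per $
  stainless steel: M = 4.50 MN·m per $
  silicon carbide: M = 4.18 MN·m per $
  silicon nitride: M = 1.15 MN·m per $
Aluminum alloy ranks first.

aluminum alloy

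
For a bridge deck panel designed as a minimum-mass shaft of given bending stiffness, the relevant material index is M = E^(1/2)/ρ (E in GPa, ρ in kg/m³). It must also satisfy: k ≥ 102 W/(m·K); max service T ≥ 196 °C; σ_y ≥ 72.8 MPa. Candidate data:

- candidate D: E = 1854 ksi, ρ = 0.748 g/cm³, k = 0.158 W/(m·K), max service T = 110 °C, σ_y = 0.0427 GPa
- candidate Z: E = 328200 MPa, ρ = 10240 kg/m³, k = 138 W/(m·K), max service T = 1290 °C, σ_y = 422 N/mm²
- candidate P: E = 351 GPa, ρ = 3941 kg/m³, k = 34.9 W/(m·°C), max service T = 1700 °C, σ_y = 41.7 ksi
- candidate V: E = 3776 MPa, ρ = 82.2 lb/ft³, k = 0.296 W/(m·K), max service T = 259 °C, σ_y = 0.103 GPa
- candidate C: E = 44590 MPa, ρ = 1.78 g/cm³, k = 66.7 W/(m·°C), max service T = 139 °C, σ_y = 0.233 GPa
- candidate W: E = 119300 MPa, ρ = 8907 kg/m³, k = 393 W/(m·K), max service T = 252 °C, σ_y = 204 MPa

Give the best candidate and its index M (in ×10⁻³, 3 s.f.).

Screen on constraints: k ≥ 102 W/(m·K); max service T ≥ 196 °C; σ_y ≥ 72.8 MPa. Survivors: candidate Z, candidate W.
After converting to SI:
  candidate Z: E = 328.2 GPa, ρ = 10240 kg/m³
  candidate W: E = 119.3 GPa, ρ = 8907 kg/m³
  candidate Z: M = 1.77×10⁻³
  candidate W: M = 1.23×10⁻³
Highest index: candidate Z.

candidate Z, M = 1.77×10⁻³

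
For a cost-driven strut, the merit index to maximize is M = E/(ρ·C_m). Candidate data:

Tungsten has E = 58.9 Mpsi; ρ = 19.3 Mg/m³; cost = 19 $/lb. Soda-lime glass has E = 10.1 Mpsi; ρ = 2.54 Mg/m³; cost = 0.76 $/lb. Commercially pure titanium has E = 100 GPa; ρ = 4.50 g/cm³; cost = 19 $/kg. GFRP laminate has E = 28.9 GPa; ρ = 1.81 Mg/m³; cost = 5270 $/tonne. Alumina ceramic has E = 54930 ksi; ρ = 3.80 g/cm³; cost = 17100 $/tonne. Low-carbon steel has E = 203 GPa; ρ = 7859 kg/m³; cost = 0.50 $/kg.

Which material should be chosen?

low-carbon steel

In SI units:
  tungsten: E = 406.1 GPa, ρ = 19300 kg/m³, cost = 41.89 $/kg
  soda-lime glass: E = 69.64 GPa, ρ = 2540 kg/m³, cost = 1.675 $/kg
  commercially pure titanium: E = 100.0 GPa, ρ = 4500 kg/m³, cost = 19.00 $/kg
  GFRP laminate: E = 28.90 GPa, ρ = 1810 kg/m³, cost = 5.270 $/kg
  alumina ceramic: E = 378.7 GPa, ρ = 3800 kg/m³, cost = 17.10 $/kg
  low-carbon steel: E = 203.0 GPa, ρ = 7859 kg/m³, cost = 0.5000 $/kg
  low-carbon steel: M = 51.7 MN·m per $
  soda-lime glass: M = 16.4 MN·m per $
  alumina ceramic: M = 5.83 MN·m per $
  GFRP laminate: M = 3.03 MN·m per $
  commercially pure titanium: M = 1.17 MN·m per $
  tungsten: M = 0.502 MN·m per $
Low-carbon steel has the largest M.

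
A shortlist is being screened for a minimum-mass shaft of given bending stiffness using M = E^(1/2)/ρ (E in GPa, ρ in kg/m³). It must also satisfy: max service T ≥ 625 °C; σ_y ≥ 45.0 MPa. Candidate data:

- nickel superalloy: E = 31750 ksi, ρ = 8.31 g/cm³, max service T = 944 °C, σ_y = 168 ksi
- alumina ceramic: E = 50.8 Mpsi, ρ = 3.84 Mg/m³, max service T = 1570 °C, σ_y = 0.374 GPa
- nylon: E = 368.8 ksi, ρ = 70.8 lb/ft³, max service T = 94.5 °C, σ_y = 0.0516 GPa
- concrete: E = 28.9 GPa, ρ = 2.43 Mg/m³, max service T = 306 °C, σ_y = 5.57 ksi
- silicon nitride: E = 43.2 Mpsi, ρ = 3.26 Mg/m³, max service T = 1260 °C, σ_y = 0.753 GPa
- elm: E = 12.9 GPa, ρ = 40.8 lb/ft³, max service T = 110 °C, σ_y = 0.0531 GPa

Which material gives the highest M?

Screen on constraints: max service T ≥ 625 °C; σ_y ≥ 45.0 MPa. Survivors: nickel superalloy, alumina ceramic, silicon nitride.
After converting to SI:
  nickel superalloy: E = 218.9 GPa, ρ = 8310 kg/m³
  alumina ceramic: E = 350.3 GPa, ρ = 3840 kg/m³
  silicon nitride: E = 297.9 GPa, ρ = 3260 kg/m³
  silicon nitride: M = 5.29×10⁻³
  alumina ceramic: M = 4.87×10⁻³
  nickel superalloy: M = 1.78×10⁻³
Silicon nitride has the largest M.

silicon nitride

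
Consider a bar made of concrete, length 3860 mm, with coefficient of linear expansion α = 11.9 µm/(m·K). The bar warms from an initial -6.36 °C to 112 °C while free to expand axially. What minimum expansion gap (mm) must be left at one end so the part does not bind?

5.44 mm

ΔT = 112 − (-6.36) = 118.4 K.
ΔL = α·L₀·ΔT = 11.9×10⁻⁶ × 3860 mm × 118.4 K = 5.44 mm.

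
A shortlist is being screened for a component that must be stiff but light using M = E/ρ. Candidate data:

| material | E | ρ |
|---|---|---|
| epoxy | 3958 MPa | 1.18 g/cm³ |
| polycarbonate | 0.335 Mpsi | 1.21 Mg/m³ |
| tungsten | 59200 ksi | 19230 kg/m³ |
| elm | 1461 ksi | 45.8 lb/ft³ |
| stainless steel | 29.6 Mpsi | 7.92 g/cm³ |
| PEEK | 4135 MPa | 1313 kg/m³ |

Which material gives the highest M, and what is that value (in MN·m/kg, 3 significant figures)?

stainless steel, M = 25.8 MN·m/kg

Normalizing units and computing the index:
  epoxy: E = 3.958 GPa, ρ = 1180 kg/m³
  polycarbonate: E = 2.310 GPa, ρ = 1210 kg/m³
  tungsten: E = 408.2 GPa, ρ = 19230 kg/m³
  elm: E = 10.07 GPa, ρ = 733.6 kg/m³
  stainless steel: E = 204.1 GPa, ρ = 7920 kg/m³
  PEEK: E = 4.135 GPa, ρ = 1313 kg/m³
  stainless steel: M = 25.8 MN·m/kg
  tungsten: M = 21.2 MN·m/kg
  elm: M = 13.7 MN·m/kg
  epoxy: M = 3.35 MN·m/kg
  PEEK: M = 3.15 MN·m/kg
  polycarbonate: M = 1.91 MN·m/kg
The maximum is for stainless steel.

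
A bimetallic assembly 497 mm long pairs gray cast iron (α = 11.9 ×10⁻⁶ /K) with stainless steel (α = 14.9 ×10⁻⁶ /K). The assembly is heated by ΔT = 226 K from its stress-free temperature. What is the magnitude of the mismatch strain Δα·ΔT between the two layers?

Δα = |11.9 − 14.9|×10⁻⁶/K = 3.00×10⁻⁶/K.
Mismatch strain = Δα·ΔT = 3.00×10⁻⁶ × 226.0 = 6.78×10⁻⁴.

6.78×10⁻⁴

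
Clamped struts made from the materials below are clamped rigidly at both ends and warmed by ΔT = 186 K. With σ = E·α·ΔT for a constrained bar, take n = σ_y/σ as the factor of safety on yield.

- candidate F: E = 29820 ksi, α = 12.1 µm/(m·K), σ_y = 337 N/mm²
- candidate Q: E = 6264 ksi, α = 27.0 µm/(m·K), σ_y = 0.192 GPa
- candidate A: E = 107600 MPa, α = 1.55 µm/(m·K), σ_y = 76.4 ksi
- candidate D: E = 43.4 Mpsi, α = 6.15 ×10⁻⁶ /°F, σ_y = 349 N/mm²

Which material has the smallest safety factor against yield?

candidate D

With everything in SI (GPa, ×10⁻⁶/K, MPa):
  candidate F: E = 205.6, α = 12.1, σ_y = 337.0 → σ = 463 MPa, n = 0.728
  candidate Q: E = 43.19, α = 27.0, σ_y = 192.0 → σ = 217 MPa, n = 0.885
  candidate A: E = 107.6, α = 1.55, σ_y = 526.8 → σ = 31.0 MPa, n = 17.0
  candidate D: E = 299.2, α = 11.1, σ_y = 349.0 → σ = 616 MPa, n = 0.566
The minimum is candidate D at n = 0.566.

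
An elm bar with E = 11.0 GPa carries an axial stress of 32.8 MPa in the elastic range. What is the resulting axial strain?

2.98×10⁻³

ε = σ/E = 32.8 / 11000 = 2.98×10⁻³.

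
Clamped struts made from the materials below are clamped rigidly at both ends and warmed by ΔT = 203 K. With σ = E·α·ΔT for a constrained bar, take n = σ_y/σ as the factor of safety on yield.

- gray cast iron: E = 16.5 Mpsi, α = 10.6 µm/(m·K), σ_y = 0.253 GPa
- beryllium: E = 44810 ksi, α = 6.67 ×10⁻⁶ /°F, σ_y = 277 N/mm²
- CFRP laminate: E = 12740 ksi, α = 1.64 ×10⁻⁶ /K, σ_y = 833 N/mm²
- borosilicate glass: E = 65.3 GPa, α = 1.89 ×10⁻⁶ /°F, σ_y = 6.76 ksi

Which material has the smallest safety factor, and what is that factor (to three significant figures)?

Converting E to GPa, α to ×10⁻⁶/K, σ_y to MPa, then σ and n for each:
  gray cast iron: E = 113.8, α = 10.6, σ_y = 253.0 → σ = 245 MPa, n = 1.03
  beryllium: E = 309.0, α = 12.0, σ_y = 277.0 → σ = 753 MPa, n = 0.368
  CFRP laminate: E = 87.84, α = 1.64, σ_y = 833.0 → σ = 29.2 MPa, n = 28.5
  borosilicate glass: E = 65.30, α = 3.40, σ_y = 46.61 → σ = 45.1 MPa, n = 1.03
The minimum is beryllium at n = 0.368.

beryllium, n = 0.368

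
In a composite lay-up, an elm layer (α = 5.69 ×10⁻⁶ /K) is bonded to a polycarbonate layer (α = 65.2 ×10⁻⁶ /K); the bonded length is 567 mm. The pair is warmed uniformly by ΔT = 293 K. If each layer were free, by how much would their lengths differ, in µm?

9890 µm

Δα = |5.69 − 65.2|×10⁻⁶/K = 59.5×10⁻⁶/K.
ΔL_mismatch = Δα·L·ΔT = 59.5×10⁻⁶ × 567.0 mm × 293.0 K = 9890 µm.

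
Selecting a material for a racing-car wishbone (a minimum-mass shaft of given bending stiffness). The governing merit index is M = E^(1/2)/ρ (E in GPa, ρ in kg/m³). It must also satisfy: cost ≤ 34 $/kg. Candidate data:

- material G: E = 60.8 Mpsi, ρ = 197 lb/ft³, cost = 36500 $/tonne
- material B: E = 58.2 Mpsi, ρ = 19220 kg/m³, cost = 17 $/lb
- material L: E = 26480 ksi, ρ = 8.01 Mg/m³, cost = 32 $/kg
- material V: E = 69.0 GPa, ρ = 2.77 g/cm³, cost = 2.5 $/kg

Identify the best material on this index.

material V

Screen on constraints: cost ≤ 34 $/kg. Survivors: material L, material V.
Normalizing units and computing the index:
  material L: E = 182.6 GPa, ρ = 8010 kg/m³
  material V: E = 69.00 GPa, ρ = 2770 kg/m³
  material V: M = 3.00×10⁻³
  material L: M = 1.69×10⁻³
Highest index: material V.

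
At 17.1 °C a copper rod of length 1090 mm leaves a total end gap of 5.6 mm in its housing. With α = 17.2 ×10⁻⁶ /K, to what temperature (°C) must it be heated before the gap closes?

α·L₀·ΔT = 5.6 mm ⇒ ΔT = 5.6 / (17.2×10⁻⁶ × 1090.0) = 298.7 K.
T = 17.1 + 298.7 = 315.8 °C.

316 °C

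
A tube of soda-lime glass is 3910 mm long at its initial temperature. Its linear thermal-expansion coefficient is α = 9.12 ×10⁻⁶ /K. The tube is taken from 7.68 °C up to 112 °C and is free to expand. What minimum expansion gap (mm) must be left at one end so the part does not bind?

ΔT = 112 − 7.68 = 104.3 K.
ΔL = α·L₀·ΔT = 9.12×10⁻⁶ × 3910 mm × 104.3 K = 3.72 mm.

3.72 mm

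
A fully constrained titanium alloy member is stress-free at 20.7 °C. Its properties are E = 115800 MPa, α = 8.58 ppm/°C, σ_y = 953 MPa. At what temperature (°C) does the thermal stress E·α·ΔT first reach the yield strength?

E = 115800 MPa = 115.8 GPa.
E·α·ΔT = 953.0 MPa ⇒ ΔT = 953.0 / (115.8×10³ × 8.58×10⁻⁶) = 959.2 K.
T = 20.7 + 959.2 = 979.9 °C.

980 °C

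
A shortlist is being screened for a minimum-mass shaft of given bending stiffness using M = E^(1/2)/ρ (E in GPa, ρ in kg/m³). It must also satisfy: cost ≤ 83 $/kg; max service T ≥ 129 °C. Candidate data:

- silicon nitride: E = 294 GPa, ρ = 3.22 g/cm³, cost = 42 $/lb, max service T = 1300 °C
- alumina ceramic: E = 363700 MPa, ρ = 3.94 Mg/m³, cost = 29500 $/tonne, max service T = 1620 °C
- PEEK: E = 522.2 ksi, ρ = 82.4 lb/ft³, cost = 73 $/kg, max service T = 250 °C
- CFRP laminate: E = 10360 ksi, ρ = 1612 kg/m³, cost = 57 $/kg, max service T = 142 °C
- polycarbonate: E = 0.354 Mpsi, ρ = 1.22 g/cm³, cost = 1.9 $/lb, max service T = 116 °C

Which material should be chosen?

CFRP laminate

Screen on constraints: cost ≤ 83 $/kg; max service T ≥ 129 °C. Survivors: alumina ceramic, PEEK, CFRP laminate.
Putting every candidate on a common basis:
  alumina ceramic: E = 363.7 GPa, ρ = 3940 kg/m³
  PEEK: E = 3.600 GPa, ρ = 1320 kg/m³
  CFRP laminate: E = 71.43 GPa, ρ = 1612 kg/m³
  CFRP laminate: M = 5.24×10⁻³
  alumina ceramic: M = 4.84×10⁻³
  PEEK: M = 1.44×10⁻³
Highest index: CFRP laminate.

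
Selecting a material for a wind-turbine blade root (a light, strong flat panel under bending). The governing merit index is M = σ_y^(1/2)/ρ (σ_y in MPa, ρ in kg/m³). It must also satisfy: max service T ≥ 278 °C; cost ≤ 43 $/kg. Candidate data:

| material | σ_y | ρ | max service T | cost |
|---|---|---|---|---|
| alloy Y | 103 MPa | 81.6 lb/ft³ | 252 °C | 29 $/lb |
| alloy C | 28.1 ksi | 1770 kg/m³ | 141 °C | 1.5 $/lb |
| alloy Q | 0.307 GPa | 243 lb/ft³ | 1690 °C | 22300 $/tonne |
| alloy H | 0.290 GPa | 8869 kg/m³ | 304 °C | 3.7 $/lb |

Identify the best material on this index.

alloy Q

Screen on constraints: max service T ≥ 278 °C; cost ≤ 43 $/kg. Survivors: alloy Q, alloy H.
In SI units:
  alloy Q: σ_y = 307.0 MPa, ρ = 3892 kg/m³
  alloy H: σ_y = 290.0 MPa, ρ = 8869 kg/m³
  alloy Q: M = 4.50×10⁻³
  alloy H: M = 1.92×10⁻³
The maximum is for alloy Q.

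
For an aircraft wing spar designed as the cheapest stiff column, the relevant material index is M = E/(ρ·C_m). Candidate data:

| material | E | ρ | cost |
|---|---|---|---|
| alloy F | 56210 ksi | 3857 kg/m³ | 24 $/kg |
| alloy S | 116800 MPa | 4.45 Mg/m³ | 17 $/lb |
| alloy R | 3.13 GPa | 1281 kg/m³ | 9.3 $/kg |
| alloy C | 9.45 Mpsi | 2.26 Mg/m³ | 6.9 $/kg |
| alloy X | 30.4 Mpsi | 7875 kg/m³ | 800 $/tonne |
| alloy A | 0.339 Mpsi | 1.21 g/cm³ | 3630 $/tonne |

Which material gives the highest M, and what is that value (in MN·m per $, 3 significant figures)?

After converting to SI:
  alloy F: E = 387.6 GPa, ρ = 3857 kg/m³, cost = 24.00 $/kg
  alloy S: E = 116.8 GPa, ρ = 4450 kg/m³, cost = 37.48 $/kg
  alloy R: E = 3.130 GPa, ρ = 1281 kg/m³, cost = 9.300 $/kg
  alloy C: E = 65.16 GPa, ρ = 2260 kg/m³, cost = 6.900 $/kg
  alloy X: E = 209.6 GPa, ρ = 7875 kg/m³, cost = 0.8000 $/kg
  alloy A: E = 2.337 GPa, ρ = 1210 kg/m³, cost = 3.630 $/kg
  alloy X: M = 33.3 MN·m per $
  alloy F: M = 4.19 MN·m per $
  alloy C: M = 4.18 MN·m per $
  alloy S: M = 0.700 MN·m per $
  alloy A: M = 0.532 MN·m per $
  alloy R: M = 0.263 MN·m per $
Alloy X has the largest M.

alloy X, M = 33.3 MN·m per $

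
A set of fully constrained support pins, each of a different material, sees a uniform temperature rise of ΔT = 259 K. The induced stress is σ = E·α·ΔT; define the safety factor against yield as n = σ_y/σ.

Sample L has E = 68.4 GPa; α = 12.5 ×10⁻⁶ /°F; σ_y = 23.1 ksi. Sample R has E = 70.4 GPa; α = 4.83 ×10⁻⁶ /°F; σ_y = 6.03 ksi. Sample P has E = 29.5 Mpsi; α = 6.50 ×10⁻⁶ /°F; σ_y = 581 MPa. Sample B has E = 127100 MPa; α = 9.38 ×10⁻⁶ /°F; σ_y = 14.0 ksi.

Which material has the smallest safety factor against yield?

sample B

Converting E to GPa, α to ×10⁻⁶/K, σ_y to MPa, then σ and n for each:
  sample L: E = 68.40, α = 22.5, σ_y = 159.3 → σ = 399 MPa, n = 0.400
  sample R: E = 70.40, α = 8.69, σ_y = 41.58 → σ = 159 MPa, n = 0.262
  sample P: E = 203.4, α = 11.7, σ_y = 581.0 → σ = 616 MPa, n = 0.943
  sample B: E = 127.1, α = 16.9, σ_y = 96.53 → σ = 556 MPa, n = 0.174
The minimum is sample B at n = 0.174.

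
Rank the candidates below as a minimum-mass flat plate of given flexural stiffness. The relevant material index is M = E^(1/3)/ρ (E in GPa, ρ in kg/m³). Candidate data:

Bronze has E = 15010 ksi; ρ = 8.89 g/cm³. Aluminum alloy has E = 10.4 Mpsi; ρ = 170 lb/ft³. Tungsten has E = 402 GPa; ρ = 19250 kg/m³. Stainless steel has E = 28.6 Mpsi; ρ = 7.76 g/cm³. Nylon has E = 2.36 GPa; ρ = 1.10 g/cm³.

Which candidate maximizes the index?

In SI units:
  bronze: E = 103.5 GPa, ρ = 8890 kg/m³
  aluminum alloy: E = 71.71 GPa, ρ = 2723 kg/m³
  tungsten: E = 402.0 GPa, ρ = 19250 kg/m³
  stainless steel: E = 197.2 GPa, ρ = 7760 kg/m³
  nylon: E = 2.360 GPa, ρ = 1100 kg/m³
  aluminum alloy: M = 1.53×10⁻³
  nylon: M = 1.21×10⁻³
  stainless steel: M = 0.750×10⁻³
  bronze: M = 0.528×10⁻³
  tungsten: M = 0.383×10⁻³
Aluminum alloy ranks first.

aluminum alloy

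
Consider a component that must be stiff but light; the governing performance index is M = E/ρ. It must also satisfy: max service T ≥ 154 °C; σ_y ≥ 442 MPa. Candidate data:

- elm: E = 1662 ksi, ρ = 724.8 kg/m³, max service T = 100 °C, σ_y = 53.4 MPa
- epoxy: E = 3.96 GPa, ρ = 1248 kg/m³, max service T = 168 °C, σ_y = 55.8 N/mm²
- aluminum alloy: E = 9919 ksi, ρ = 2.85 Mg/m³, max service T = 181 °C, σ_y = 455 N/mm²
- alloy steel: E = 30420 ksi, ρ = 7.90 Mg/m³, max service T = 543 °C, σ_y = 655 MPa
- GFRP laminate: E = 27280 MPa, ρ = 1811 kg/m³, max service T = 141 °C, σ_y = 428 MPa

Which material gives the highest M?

Screen on constraints: max service T ≥ 154 °C; σ_y ≥ 442 MPa. Survivors: aluminum alloy, alloy steel.
After converting to SI:
  aluminum alloy: E = 68.39 GPa, ρ = 2850 kg/m³
  alloy steel: E = 209.7 GPa, ρ = 7900 kg/m³
  alloy steel: M = 26.5 MN·m/kg
  aluminum alloy: M = 24.0 MN·m/kg
Alloy steel has the largest M.

alloy steel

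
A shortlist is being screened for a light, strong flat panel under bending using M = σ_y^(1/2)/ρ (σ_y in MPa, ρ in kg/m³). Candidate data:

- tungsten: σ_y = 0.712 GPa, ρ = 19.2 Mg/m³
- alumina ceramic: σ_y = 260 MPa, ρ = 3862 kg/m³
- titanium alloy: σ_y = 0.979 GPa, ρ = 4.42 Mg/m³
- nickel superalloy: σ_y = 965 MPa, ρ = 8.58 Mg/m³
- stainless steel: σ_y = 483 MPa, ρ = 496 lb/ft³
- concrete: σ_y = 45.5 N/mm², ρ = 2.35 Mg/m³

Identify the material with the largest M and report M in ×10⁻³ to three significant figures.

Normalizing units and computing the index:
  tungsten: σ_y = 712.0 MPa, ρ = 19200 kg/m³
  alumina ceramic: σ_y = 260.0 MPa, ρ = 3862 kg/m³
  titanium alloy: σ_y = 979.0 MPa, ρ = 4420 kg/m³
  nickel superalloy: σ_y = 965.0 MPa, ρ = 8580 kg/m³
  stainless steel: σ_y = 483.0 MPa, ρ = 7945 kg/m³
  concrete: σ_y = 45.50 MPa, ρ = 2350 kg/m³
  titanium alloy: M = 7.08×10⁻³
  alumina ceramic: M = 4.18×10⁻³
  nickel superalloy: M = 3.62×10⁻³
  concrete: M = 2.87×10⁻³
  stainless steel: M = 2.77×10⁻³
  tungsten: M = 1.39×10⁻³
Titanium alloy has the largest M.

titanium alloy, M = 7.08×10⁻³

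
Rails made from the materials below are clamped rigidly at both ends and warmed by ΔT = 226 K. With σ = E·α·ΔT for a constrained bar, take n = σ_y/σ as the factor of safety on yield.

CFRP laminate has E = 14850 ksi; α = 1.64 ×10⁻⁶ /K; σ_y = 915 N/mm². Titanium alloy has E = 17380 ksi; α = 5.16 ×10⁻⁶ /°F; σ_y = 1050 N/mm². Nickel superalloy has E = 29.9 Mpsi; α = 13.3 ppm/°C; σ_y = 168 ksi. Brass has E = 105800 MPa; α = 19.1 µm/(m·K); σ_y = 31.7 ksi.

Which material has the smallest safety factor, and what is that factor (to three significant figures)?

brass, n = 0.479

In consistent units (E in GPa, α in ×10⁻⁶/K, σ_y in MPa):
  CFRP laminate: E = 102.4, α = 1.64, σ_y = 915.0 → σ = 37.9 MPa, n = 24.1
  titanium alloy: E = 119.8, α = 9.29, σ_y = 1050 → σ = 252 MPa, n = 4.17
  nickel superalloy: E = 206.2, α = 13.3, σ_y = 1158 → σ = 620 MPa, n = 1.87
  brass: E = 105.8, α = 19.1, σ_y = 218.6 → σ = 457 MPa, n = 0.479
Brass has the lowest safety factor, n = 0.479.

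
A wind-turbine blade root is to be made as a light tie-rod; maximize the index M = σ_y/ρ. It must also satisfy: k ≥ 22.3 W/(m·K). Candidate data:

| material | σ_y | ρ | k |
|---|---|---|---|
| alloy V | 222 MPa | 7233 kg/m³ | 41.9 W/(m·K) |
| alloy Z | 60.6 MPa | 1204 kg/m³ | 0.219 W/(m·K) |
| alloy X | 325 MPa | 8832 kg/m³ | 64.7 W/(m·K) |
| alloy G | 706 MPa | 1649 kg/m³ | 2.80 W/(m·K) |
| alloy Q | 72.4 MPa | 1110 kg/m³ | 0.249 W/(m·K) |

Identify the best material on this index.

Screen on constraints: k ≥ 22.3 W/(m·K). Survivors: alloy V, alloy X.
Evaluate M for each candidate:
  alloy X: M = 36.8 kN·m/kg
  alloy V: M = 30.7 kN·m/kg
The maximum is for alloy X.

alloy X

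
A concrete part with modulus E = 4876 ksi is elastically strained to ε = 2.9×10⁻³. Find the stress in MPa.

E = 4876 ksi = 33.62 GPa.
σ = E·ε = 33620 MPa × 2.9×10⁻³ = 97.5 MPa.

97.5 MPa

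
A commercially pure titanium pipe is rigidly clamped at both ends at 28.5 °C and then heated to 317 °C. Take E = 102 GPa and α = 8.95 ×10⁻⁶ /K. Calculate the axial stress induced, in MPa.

ΔT = 288.5 K. Constrained thermal stress σ = E·α·ΔT = 102.0×10³ MPa × 8.95×10⁻⁶ × 288.5 = 263 MPa (compressive).

263 MPa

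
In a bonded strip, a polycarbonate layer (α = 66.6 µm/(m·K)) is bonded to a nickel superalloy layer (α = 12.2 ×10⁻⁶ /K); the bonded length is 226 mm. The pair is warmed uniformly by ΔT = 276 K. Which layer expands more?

polycarbonate

α(polycarbonate) = 66.6×10⁻⁶/K vs α(nickel superalloy) = 12.2×10⁻⁶/K.
Higher α expands more for the same ΔT: polycarbonate.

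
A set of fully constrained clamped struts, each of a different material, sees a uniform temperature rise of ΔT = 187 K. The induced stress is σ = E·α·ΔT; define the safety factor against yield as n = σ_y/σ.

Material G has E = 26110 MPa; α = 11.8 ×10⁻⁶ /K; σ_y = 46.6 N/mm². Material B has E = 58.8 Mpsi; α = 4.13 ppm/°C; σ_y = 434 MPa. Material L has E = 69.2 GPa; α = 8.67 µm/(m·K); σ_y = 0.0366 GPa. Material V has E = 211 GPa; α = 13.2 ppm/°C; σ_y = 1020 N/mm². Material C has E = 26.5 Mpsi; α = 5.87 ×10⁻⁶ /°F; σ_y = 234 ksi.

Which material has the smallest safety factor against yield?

With everything in SI (GPa, ×10⁻⁶/K, MPa):
  material G: E = 26.11, α = 11.8, σ_y = 46.60 → σ = 57.6 MPa, n = 0.809
  material B: E = 405.4, α = 4.13, σ_y = 434.0 → σ = 313 MPa, n = 1.39
  material L: E = 69.20, α = 8.67, σ_y = 36.60 → σ = 112 MPa, n = 0.326
  material V: E = 211.0, α = 13.2, σ_y = 1020 → σ = 521 MPa, n = 1.96
  material C: E = 182.7, α = 10.6, σ_y = 1613 → σ = 361 MPa, n = 4.47
Material L has the lowest safety factor, n = 0.326.

material L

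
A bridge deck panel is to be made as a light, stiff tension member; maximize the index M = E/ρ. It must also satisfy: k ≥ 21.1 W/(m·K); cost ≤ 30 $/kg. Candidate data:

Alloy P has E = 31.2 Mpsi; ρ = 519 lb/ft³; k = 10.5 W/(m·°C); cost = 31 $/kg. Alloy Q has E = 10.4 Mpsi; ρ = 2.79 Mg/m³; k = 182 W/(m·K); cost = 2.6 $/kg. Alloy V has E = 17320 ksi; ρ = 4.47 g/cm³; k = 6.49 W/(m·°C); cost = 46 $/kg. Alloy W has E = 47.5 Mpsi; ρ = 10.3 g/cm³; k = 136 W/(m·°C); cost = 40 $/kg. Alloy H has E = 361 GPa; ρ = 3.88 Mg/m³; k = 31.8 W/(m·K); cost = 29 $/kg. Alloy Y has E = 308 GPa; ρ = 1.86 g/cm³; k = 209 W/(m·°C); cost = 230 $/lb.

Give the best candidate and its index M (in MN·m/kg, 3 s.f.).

Screen on constraints: k ≥ 21.1 W/(m·K); cost ≤ 30 $/kg. Survivors: alloy Q, alloy H.
In SI units:
  alloy Q: E = 71.71 GPa, ρ = 2790 kg/m³
  alloy H: E = 361.0 GPa, ρ = 3880 kg/m³
  alloy H: M = 93.0 MN·m/kg
  alloy Q: M = 25.7 MN·m/kg
The maximum is for alloy H.

alloy H, M = 93.0 MN·m/kg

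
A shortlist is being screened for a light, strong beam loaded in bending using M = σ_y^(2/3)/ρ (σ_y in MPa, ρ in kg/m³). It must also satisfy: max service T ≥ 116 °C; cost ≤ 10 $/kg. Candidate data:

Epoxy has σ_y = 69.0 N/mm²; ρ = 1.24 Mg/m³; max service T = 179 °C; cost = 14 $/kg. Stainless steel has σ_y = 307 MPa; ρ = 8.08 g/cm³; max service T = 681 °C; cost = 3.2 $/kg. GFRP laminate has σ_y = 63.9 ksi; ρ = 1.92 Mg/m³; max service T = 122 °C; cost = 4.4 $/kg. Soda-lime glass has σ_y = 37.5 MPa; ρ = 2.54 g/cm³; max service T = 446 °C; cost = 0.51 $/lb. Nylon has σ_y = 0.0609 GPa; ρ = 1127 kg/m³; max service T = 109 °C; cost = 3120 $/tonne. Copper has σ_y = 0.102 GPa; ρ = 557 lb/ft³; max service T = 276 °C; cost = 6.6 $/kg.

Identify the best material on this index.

GFRP laminate

Screen on constraints: max service T ≥ 116 °C; cost ≤ 10 $/kg. Survivors: stainless steel, GFRP laminate, soda-lime glass, copper.
Convert each candidate to consistent units, then evaluate M:
  stainless steel: σ_y = 307.0 MPa, ρ = 8080 kg/m³
  GFRP laminate: σ_y = 440.6 MPa, ρ = 1920 kg/m³
  soda-lime glass: σ_y = 37.50 MPa, ρ = 2540 kg/m³
  copper: σ_y = 102.0 MPa, ρ = 8922 kg/m³
  GFRP laminate: M = 30.2×10⁻³
  stainless steel: M = 5.63×10⁻³
  soda-lime glass: M = 4.41×10⁻³
  copper: M = 2.45×10⁻³
GFRP laminate ranks first.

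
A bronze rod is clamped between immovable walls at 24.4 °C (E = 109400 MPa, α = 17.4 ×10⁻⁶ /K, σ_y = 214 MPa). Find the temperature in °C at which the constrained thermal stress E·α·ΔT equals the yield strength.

E = 109400 MPa = 109.4 GPa.
E·α·ΔT = 214.0 MPa ⇒ ΔT = 214.0 / (109.4×10³ × 17.4×10⁻⁶) = 112.4 K.
T = 24.4 + 112.4 = 136.8 °C.

137 °C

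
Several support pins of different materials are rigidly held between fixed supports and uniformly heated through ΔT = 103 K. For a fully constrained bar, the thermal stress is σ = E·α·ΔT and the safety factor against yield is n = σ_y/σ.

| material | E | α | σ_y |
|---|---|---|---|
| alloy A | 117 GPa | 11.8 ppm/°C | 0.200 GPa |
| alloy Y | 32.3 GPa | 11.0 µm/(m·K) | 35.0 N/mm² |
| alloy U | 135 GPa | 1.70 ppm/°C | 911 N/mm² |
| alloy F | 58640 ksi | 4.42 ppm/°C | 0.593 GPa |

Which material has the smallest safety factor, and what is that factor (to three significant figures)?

alloy Y, n = 0.956

With everything in SI (GPa, ×10⁻⁶/K, MPa):
  alloy A: E = 117.0, α = 11.8, σ_y = 200.0 → σ = 142 MPa, n = 1.41
  alloy Y: E = 32.30, α = 11.0, σ_y = 35.00 → σ = 36.6 MPa, n = 0.956
  alloy U: E = 135.0, α = 1.70, σ_y = 911.0 → σ = 23.6 MPa, n = 38.5
  alloy F: E = 404.3, α = 4.42, σ_y = 593.0 → σ = 184 MPa, n = 3.22
Smallest n: alloy Y with n = 0.956.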